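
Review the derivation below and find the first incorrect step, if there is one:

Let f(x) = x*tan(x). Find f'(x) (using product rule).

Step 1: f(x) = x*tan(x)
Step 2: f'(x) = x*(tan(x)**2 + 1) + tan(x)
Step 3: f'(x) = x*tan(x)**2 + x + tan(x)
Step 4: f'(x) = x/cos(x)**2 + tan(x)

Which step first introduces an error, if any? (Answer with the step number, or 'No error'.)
No error

All steps in this derivation are correct.
The final answer f'(x) = x/cos(x)**2 + tan(x) is valid.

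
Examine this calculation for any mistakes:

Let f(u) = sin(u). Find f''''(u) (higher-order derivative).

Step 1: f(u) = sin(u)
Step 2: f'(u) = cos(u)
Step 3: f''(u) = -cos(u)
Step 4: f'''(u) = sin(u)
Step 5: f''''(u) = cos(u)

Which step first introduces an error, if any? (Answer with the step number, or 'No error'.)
Step 3

Step 3 is incorrect due to a wrong trig function.
The step shows: -cos(u)
The correct value should be: -sin(u)

Explanation: sin(u) was incorrectly written as cos(u): the term -sin(u) was incorrectly written as -cos(u)
The later steps are derived from this incorrect expression, so the error originates in Step 3.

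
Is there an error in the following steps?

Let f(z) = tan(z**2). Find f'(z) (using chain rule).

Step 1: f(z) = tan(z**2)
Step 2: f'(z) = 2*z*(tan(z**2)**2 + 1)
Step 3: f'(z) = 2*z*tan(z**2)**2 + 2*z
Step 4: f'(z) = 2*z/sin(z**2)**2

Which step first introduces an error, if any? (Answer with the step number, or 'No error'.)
Step 4

Step 4 is incorrect due to a wrong trig function.
The step shows: 2*z/sin(z**2)**2
The correct value should be: 2*z/cos(z**2)**2

Explanation: cos(z**2) was incorrectly written as sin(z**2): the term 2*z/cos(z**2)**2 was incorrectly written as 2*z/sin(z**2)**2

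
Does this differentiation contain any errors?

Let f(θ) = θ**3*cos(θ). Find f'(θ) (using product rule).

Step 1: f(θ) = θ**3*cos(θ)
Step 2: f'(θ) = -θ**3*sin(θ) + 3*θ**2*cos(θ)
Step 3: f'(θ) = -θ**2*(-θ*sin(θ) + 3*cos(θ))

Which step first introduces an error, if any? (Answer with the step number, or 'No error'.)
Step 3

Step 3 is incorrect due to a sign flip.
The step shows: -θ**2*(-θ*sin(θ) + 3*cos(θ))
The correct value should be: θ**2*(-θ*sin(θ) + 3*cos(θ))

Explanation: The sign of the whole expression was flipped: the term θ**2*(-θ*sin(θ) + 3*cos(θ)) was incorrectly written as -θ**2*(-θ*sin(θ) + 3*cos(θ))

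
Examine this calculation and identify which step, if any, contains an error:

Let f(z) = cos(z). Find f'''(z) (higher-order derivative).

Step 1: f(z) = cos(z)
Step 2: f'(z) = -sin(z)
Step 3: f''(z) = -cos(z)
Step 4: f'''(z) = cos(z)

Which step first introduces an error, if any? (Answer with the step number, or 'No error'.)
Step 4

Step 4 is incorrect due to a wrong trig function.
The step shows: cos(z)
The correct value should be: sin(z)

Explanation: sin(z) was incorrectly written as cos(z): the term sin(z) was incorrectly written as cos(z)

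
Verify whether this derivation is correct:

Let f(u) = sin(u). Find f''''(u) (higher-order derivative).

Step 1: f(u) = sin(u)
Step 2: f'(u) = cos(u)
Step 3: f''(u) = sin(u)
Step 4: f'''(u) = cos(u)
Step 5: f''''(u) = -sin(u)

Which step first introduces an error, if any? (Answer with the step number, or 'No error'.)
Step 3

Step 3 is incorrect due to a sign flip.
The step shows: sin(u)
The correct value should be: -sin(u)

Explanation: The sign of the whole expression was flipped: the term -sin(u) was incorrectly written as sin(u)
The later steps are derived from this incorrect expression, so the error originates in Step 3.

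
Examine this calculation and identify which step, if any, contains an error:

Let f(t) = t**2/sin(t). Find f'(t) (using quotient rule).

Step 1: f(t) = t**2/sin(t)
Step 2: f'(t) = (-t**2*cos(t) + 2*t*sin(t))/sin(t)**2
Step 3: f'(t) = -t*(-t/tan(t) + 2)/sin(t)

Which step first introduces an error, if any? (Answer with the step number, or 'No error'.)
Step 3

Step 3 is incorrect due to a sign flip.
The step shows: -t*(-t/tan(t) + 2)/sin(t)
The correct value should be: t*(-t/tan(t) + 2)/sin(t)

Explanation: The sign of the whole expression was flipped: the term t*(-t/tan(t) + 2)/sin(t) was incorrectly written as -t*(-t/tan(t) + 2)/sin(t)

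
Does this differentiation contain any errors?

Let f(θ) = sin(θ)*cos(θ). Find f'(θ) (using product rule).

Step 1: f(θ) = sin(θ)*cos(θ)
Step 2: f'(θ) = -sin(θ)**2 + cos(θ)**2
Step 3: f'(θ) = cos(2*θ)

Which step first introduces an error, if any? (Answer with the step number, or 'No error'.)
No error

All steps in this derivation are correct.
The final answer f'(θ) = cos(2*θ) is valid.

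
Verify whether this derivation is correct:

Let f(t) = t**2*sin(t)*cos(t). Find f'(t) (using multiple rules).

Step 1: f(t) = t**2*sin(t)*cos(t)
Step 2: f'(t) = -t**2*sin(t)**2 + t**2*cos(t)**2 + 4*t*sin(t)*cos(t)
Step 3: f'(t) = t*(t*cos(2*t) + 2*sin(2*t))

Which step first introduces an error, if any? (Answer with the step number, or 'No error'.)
Step 2

Step 2 is incorrect due to a wrong coefficient.
The step shows: -t**2*sin(t)**2 + t**2*cos(t)**2 + 4*t*sin(t)*cos(t)
The correct value should be: -t**2*sin(t)**2 + t**2*cos(t)**2 + 2*t*sin(t)*cos(t)

Explanation: The coefficient 2 was incorrectly written as 4: the term 2*t*sin(t)*cos(t) was incorrectly written as 4*t*sin(t)*cos(t)
The later steps are derived from this incorrect expression, so the error originates in Step 2.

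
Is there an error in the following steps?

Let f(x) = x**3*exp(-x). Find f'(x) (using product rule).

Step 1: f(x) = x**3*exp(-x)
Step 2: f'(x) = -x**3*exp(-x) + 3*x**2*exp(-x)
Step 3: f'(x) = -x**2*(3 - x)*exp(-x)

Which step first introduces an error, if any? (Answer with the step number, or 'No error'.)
Step 3

Step 3 is incorrect due to a sign flip.
The step shows: -x**2*(3 - x)*exp(-x)
The correct value should be: x**2*(3 - x)*exp(-x)

Explanation: The sign of the whole expression was flipped: the term x**2*(3 - x)*exp(-x) was incorrectly written as -x**2*(3 - x)*exp(-x)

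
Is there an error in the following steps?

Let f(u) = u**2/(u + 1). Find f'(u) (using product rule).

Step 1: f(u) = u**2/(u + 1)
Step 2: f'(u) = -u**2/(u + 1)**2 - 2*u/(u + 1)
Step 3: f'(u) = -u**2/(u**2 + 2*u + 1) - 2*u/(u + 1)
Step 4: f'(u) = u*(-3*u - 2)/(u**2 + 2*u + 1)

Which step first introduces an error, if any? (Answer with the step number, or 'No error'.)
Step 2

Step 2 is incorrect due to a sign flip.
The step shows: -u**2/(u + 1)**2 - 2*u/(u + 1)
The correct value should be: -u**2/(u + 1)**2 + 2*u/(u + 1)

Explanation: The sign of one term was flipped: the term 2*u/(u + 1) was incorrectly written as -2*u/(u + 1)
The later steps are derived from this incorrect expression, so the error originates in Step 2.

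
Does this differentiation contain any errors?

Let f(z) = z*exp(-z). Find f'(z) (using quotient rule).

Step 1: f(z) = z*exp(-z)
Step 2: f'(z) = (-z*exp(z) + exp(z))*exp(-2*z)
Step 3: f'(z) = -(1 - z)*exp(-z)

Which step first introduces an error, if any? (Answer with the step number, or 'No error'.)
Step 3

Step 3 is incorrect due to a sign flip.
The step shows: -(1 - z)*exp(-z)
The correct value should be: (1 - z)*exp(-z)

Explanation: The sign of the whole expression was flipped: the term (1 - z)*exp(-z) was incorrectly written as -(1 - z)*exp(-z)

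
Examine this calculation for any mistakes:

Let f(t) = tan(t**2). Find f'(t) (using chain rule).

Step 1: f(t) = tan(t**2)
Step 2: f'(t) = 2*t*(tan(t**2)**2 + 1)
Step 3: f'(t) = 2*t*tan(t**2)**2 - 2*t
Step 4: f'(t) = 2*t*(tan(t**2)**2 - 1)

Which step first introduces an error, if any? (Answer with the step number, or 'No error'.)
Step 3

Step 3 is incorrect due to a sign flip.
The step shows: 2*t*tan(t**2)**2 - 2*t
The correct value should be: 2*t*tan(t**2)**2 + 2*t

Explanation: The sign of one term was flipped: the term 2*t was incorrectly written as -2*t
The later steps are derived from this incorrect expression, so the error originates in Step 3.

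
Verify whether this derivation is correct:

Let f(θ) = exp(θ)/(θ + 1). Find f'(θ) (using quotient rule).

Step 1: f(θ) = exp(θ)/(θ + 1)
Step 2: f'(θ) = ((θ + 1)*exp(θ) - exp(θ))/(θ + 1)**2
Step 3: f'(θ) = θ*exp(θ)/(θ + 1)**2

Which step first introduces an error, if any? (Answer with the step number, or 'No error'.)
No error

All steps in this derivation are correct.
The final answer f'(θ) = θ*exp(θ)/(θ + 1)**2 is valid.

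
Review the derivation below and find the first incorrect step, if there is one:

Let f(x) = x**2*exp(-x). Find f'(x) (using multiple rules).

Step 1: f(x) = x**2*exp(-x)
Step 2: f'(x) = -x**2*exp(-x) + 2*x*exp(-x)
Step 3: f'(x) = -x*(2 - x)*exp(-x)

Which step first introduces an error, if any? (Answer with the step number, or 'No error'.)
Step 3

Step 3 is incorrect due to a sign flip.
The step shows: -x*(2 - x)*exp(-x)
The correct value should be: x*(2 - x)*exp(-x)

Explanation: The sign of the whole expression was flipped: the term x*(2 - x)*exp(-x) was incorrectly written as -x*(2 - x)*exp(-x)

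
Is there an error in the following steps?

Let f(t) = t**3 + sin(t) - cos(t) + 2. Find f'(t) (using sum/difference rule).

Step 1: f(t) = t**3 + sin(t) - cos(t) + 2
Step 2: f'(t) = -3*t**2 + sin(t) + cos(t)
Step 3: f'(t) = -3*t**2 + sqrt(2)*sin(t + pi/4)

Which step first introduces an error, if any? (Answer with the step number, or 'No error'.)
Step 2

Step 2 is incorrect due to a sign flip.
The step shows: -3*t**2 + sin(t) + cos(t)
The correct value should be: 3*t**2 + sin(t) + cos(t)

Explanation: The sign of one term was flipped: the term 3*t**2 was incorrectly written as -3*t**2
The later steps are derived from this incorrect expression, so the error originates in Step 2.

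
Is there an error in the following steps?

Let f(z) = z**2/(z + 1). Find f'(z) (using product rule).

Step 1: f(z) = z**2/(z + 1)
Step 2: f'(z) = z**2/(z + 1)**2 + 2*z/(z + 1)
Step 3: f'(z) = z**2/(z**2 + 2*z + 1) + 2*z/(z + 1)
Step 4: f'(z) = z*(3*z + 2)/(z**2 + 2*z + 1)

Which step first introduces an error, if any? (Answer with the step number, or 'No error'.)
Step 2

Step 2 is incorrect due to a sign flip.
The step shows: z**2/(z + 1)**2 + 2*z/(z + 1)
The correct value should be: -z**2/(z + 1)**2 + 2*z/(z + 1)

Explanation: The sign of one term was flipped: the term -z**2/(z + 1)**2 was incorrectly written as z**2/(z + 1)**2
The later steps are derived from this incorrect expression, so the error originates in Step 2.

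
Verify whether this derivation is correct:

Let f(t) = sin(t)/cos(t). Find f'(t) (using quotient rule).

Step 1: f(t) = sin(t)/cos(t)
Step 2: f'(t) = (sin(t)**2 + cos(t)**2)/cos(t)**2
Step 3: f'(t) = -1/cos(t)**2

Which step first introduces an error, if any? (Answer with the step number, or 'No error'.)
Step 3

Step 3 is incorrect due to a sign flip.
The step shows: -1/cos(t)**2
The correct value should be: cos(t)**(-2)

Explanation: The sign of the whole expression was flipped: the term cos(t)**(-2) was incorrectly written as -1/cos(t)**2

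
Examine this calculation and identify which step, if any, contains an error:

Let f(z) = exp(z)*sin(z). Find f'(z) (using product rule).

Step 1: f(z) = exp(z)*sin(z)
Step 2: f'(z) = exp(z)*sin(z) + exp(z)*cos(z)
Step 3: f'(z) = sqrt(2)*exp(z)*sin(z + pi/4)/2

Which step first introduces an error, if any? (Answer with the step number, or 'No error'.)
Step 3

Step 3 is incorrect due to a wrong exponent.
The step shows: sqrt(2)*exp(z)*sin(z + pi/4)/2
The correct value should be: sqrt(2)*exp(z)*sin(z + pi/4)

Explanation: The exponent 1/2 on 2 was incorrectly written as -1/2: the term sqrt(2)*exp(z)*sin(z + pi/4) was incorrectly written as sqrt(2)*exp(z)*sin(z + pi/4)/2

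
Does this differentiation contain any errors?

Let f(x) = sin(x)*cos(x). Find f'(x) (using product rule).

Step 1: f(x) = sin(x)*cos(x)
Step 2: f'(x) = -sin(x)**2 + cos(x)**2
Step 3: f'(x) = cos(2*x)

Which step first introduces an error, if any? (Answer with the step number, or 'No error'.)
No error

All steps in this derivation are correct.
The final answer f'(x) = cos(2*x) is valid.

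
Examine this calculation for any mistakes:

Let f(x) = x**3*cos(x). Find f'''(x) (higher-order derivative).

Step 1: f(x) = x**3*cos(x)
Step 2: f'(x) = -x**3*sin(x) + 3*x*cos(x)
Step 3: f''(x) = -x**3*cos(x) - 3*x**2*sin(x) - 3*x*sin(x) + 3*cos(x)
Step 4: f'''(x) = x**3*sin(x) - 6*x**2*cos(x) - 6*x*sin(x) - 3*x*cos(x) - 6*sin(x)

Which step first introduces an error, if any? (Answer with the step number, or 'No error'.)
Step 2

Step 2 is incorrect due to a wrong exponent.
The step shows: -x**3*sin(x) + 3*x*cos(x)
The correct value should be: -x**3*sin(x) + 3*x**2*cos(x)

Explanation: The exponent 2 on x was incorrectly written as 1: the term 3*x**2*cos(x) was incorrectly written as 3*x*cos(x)
The later steps are derived from this incorrect expression, so the error originates in Step 2.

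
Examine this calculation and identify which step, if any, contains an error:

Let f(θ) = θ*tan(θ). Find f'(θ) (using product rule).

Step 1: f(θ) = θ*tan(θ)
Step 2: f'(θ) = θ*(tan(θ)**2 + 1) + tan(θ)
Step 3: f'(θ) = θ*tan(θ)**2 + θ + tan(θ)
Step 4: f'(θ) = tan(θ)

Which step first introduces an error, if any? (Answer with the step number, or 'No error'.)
Step 4

Step 4 is incorrect due to a dropped term.
The step shows: tan(θ)
The correct value should be: θ/cos(θ)**2 + tan(θ)

Explanation: A term was dropped: the term θ/cos(θ)**2 was incorrectly omitted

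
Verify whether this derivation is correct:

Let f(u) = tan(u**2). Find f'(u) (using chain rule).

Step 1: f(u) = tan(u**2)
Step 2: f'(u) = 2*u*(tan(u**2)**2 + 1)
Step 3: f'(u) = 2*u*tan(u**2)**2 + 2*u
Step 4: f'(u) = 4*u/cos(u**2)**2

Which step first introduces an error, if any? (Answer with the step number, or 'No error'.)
Step 4

Step 4 is incorrect due to a wrong coefficient.
The step shows: 4*u/cos(u**2)**2
The correct value should be: 2*u/cos(u**2)**2

Explanation: The coefficient 2 was incorrectly written as 4: the term 2*u/cos(u**2)**2 was incorrectly written as 4*u/cos(u**2)**2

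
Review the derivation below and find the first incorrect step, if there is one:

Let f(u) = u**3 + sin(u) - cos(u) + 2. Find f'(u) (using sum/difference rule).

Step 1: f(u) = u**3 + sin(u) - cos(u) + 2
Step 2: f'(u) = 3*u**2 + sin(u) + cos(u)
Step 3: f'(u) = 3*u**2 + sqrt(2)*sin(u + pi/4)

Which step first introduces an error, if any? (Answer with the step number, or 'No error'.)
No error

All steps in this derivation are correct.
The final answer f'(u) = 3*u**2 + sqrt(2)*sin(u + pi/4) is valid.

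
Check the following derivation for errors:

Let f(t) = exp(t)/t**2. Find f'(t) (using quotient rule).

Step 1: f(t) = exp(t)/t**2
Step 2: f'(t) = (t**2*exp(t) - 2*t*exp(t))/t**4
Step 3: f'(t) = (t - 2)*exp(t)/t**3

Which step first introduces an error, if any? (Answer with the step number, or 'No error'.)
No error

All steps in this derivation are correct.
The final answer f'(t) = (t - 2)*exp(t)/t**3 is valid.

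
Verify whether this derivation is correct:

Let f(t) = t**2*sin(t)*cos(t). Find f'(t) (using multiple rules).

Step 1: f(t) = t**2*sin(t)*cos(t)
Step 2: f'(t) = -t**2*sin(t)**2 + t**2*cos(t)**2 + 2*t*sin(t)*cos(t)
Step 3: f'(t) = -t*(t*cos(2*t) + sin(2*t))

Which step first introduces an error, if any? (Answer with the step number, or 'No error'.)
Step 3

Step 3 is incorrect due to a sign flip.
The step shows: -t*(t*cos(2*t) + sin(2*t))
The correct value should be: t*(t*cos(2*t) + sin(2*t))

Explanation: The sign of the whole expression was flipped: the term t*(t*cos(2*t) + sin(2*t)) was incorrectly written as -t*(t*cos(2*t) + sin(2*t))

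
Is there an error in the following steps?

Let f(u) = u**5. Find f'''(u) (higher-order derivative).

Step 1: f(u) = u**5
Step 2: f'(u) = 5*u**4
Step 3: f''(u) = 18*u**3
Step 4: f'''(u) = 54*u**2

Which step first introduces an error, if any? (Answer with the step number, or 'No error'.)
Step 3

Step 3 is incorrect due to a wrong coefficient.
The step shows: 18*u**3
The correct value should be: 20*u**3

Explanation: The coefficient 20 was incorrectly written as 18: the term 20*u**3 was incorrectly written as 18*u**3
The later steps are derived from this incorrect expression, so the error originates in Step 3.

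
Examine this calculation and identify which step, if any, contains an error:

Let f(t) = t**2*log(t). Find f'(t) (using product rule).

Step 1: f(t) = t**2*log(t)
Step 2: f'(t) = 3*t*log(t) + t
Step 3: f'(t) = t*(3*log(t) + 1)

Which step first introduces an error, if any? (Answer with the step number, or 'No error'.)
Step 2

Step 2 is incorrect due to a wrong coefficient.
The step shows: 3*t*log(t) + t
The correct value should be: 2*t*log(t) + t

Explanation: The coefficient 2 was incorrectly written as 3: the term 2*t*log(t) was incorrectly written as 3*t*log(t)
The later steps are derived from this incorrect expression, so the error originates in Step 2.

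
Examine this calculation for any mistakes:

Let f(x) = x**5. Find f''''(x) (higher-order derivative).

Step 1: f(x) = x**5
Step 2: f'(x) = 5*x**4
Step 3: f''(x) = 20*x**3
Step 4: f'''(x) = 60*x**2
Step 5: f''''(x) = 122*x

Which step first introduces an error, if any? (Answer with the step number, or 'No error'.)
Step 5

Step 5 is incorrect due to a wrong coefficient.
The step shows: 122*x
The correct value should be: 120*x

Explanation: The coefficient 120 was incorrectly written as 122: the term 120*x was incorrectly written as 122*x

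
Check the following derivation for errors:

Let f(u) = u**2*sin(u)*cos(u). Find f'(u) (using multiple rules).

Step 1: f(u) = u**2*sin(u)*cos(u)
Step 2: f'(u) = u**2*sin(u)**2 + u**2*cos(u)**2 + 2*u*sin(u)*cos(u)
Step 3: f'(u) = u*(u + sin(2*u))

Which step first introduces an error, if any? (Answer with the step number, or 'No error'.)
Step 2

Step 2 is incorrect due to a sign flip.
The step shows: u**2*sin(u)**2 + u**2*cos(u)**2 + 2*u*sin(u)*cos(u)
The correct value should be: -u**2*sin(u)**2 + u**2*cos(u)**2 + 2*u*sin(u)*cos(u)

Explanation: The sign of one term was flipped: the term -u**2*sin(u)**2 was incorrectly written as u**2*sin(u)**2
The later steps are derived from this incorrect expression, so the error originates in Step 2.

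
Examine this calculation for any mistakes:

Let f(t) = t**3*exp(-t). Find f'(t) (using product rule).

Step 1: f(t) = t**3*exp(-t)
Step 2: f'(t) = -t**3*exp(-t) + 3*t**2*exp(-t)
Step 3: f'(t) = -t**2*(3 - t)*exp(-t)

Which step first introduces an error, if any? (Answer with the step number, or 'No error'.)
Step 3

Step 3 is incorrect due to a sign flip.
The step shows: -t**2*(3 - t)*exp(-t)
The correct value should be: t**2*(3 - t)*exp(-t)

Explanation: The sign of the whole expression was flipped: the term t**2*(3 - t)*exp(-t) was incorrectly written as -t**2*(3 - t)*exp(-t)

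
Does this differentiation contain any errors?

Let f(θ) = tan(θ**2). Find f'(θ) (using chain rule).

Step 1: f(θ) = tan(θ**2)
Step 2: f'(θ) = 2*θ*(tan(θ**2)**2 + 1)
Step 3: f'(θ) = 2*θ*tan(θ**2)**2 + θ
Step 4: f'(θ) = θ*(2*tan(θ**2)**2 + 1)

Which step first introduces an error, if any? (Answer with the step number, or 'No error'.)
Step 3

Step 3 is incorrect due to a wrong coefficient.
The step shows: 2*θ*tan(θ**2)**2 + θ
The correct value should be: 2*θ*tan(θ**2)**2 + 2*θ

Explanation: The coefficient 2 was incorrectly written as 1: the term 2*θ was incorrectly written as θ
The later steps are derived from this incorrect expression, so the error originates in Step 3.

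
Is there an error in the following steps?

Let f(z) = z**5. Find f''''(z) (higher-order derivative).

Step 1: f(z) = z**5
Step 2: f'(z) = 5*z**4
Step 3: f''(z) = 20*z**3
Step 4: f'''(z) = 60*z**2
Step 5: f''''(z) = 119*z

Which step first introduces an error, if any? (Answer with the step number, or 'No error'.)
Step 5

Step 5 is incorrect due to a wrong coefficient.
The step shows: 119*z
The correct value should be: 120*z

Explanation: The coefficient 120 was incorrectly written as 119: the term 120*z was incorrectly written as 119*z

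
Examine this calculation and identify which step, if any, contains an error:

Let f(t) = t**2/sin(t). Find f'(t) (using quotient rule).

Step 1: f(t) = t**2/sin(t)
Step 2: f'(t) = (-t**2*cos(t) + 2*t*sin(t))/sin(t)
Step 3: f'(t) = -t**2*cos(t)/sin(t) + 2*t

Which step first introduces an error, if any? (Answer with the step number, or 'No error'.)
Step 2

Step 2 is incorrect due to a wrong exponent.
The step shows: (-t**2*cos(t) + 2*t*sin(t))/sin(t)
The correct value should be: (-t**2*cos(t) + 2*t*sin(t))/sin(t)**2

Explanation: The exponent -2 on sin(t) was incorrectly written as -1: the term (-t**2*cos(t) + 2*t*sin(t))/sin(t)**2 was incorrectly written as (-t**2*cos(t) + 2*t*sin(t))/sin(t)
The later steps are derived from this incorrect expression, so the error originates in Step 2.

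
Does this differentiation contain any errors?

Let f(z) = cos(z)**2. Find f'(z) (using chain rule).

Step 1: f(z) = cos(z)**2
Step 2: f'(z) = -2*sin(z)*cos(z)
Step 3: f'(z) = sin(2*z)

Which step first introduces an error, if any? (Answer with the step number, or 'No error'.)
Step 3

Step 3 is incorrect due to a sign flip.
The step shows: sin(2*z)
The correct value should be: -sin(2*z)

Explanation: The sign of the whole expression was flipped: the term -sin(2*z) was incorrectly written as sin(2*z)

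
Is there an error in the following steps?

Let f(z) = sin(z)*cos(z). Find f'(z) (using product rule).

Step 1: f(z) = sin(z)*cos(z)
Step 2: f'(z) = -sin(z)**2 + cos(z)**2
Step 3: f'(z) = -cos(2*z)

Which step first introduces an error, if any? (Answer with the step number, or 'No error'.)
Step 3

Step 3 is incorrect due to a sign flip.
The step shows: -cos(2*z)
The correct value should be: cos(2*z)

Explanation: The sign of the whole expression was flipped: the term cos(2*z) was incorrectly written as -cos(2*z)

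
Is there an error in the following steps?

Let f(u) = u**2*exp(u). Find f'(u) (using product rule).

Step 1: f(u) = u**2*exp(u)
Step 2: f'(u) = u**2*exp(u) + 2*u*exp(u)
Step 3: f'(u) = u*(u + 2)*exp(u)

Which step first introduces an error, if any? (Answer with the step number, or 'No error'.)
No error

All steps in this derivation are correct.
The final answer f'(u) = u*(u + 2)*exp(u) is valid.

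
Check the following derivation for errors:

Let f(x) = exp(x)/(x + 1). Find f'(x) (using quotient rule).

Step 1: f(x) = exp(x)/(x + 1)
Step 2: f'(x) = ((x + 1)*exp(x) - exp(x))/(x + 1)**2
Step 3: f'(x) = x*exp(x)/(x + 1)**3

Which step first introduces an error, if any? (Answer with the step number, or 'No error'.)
Step 3

Step 3 is incorrect due to a wrong exponent.
The step shows: x*exp(x)/(x + 1)**3
The correct value should be: x*exp(x)/(x + 1)**2

Explanation: The exponent -2 on x + 1 was incorrectly written as -3: the term x*exp(x)/(x + 1)**2 was incorrectly written as x*exp(x)/(x + 1)**3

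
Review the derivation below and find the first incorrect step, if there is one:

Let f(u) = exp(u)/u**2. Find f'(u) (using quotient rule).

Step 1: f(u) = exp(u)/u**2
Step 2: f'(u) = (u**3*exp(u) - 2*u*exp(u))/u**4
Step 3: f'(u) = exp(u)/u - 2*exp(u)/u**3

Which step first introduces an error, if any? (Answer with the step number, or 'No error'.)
Step 2

Step 2 is incorrect due to a wrong exponent.
The step shows: (u**3*exp(u) - 2*u*exp(u))/u**4
The correct value should be: (u**2*exp(u) - 2*u*exp(u))/u**4

Explanation: The exponent 2 on u was incorrectly written as 3: the term (u**2*exp(u) - 2*u*exp(u))/u**4 was incorrectly written as (u**3*exp(u) - 2*u*exp(u))/u**4
The later steps are derived from this incorrect expression, so the error originates in Step 2.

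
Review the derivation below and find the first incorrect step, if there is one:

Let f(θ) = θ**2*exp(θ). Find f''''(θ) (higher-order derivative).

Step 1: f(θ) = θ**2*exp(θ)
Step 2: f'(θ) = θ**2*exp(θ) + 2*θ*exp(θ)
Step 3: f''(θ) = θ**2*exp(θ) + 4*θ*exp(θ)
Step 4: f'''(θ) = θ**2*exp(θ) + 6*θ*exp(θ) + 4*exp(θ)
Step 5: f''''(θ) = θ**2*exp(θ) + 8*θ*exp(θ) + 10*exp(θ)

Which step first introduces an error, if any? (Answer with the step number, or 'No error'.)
Step 3

Step 3 is incorrect due to a dropped term.
The step shows: θ**2*exp(θ) + 4*θ*exp(θ)
The correct value should be: θ**2*exp(θ) + 4*θ*exp(θ) + 2*exp(θ)

Explanation: A term was dropped: the term 2*exp(θ) was incorrectly omitted
The later steps are derived from this incorrect expression, so the error originates in Step 3.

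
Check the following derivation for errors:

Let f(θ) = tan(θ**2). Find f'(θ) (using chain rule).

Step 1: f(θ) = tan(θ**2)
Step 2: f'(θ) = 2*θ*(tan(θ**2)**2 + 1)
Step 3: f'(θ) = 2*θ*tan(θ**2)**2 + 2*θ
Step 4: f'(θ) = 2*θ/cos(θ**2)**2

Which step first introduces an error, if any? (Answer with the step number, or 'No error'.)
No error

All steps in this derivation are correct.
The final answer f'(θ) = 2*θ/cos(θ**2)**2 is valid.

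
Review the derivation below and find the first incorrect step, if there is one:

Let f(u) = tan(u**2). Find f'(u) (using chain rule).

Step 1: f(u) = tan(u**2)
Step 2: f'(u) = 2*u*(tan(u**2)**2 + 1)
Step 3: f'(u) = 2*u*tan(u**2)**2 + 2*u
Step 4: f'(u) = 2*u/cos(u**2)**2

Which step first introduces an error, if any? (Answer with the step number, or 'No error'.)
No error

All steps in this derivation are correct.
The final answer f'(u) = 2*u/cos(u**2)**2 is valid.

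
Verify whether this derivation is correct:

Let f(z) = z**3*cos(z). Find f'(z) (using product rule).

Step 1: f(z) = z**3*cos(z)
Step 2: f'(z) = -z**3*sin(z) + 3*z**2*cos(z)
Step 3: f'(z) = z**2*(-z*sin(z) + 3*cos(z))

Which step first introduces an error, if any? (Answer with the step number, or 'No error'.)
No error

All steps in this derivation are correct.
The final answer f'(z) = z**2*(-z*sin(z) + 3*cos(z)) is valid.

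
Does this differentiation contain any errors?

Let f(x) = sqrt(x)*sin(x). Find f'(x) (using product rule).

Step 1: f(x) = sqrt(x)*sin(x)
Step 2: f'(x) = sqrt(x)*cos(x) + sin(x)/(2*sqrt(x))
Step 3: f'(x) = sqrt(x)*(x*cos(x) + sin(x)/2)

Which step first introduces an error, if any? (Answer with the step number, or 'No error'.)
Step 3

Step 3 is incorrect due to a wrong exponent.
The step shows: sqrt(x)*(x*cos(x) + sin(x)/2)
The correct value should be: (x*cos(x) + sin(x)/2)/sqrt(x)

Explanation: The exponent -1/2 on x was incorrectly written as 1/2: the term (x*cos(x) + sin(x)/2)/sqrt(x) was incorrectly written as sqrt(x)*(x*cos(x) + sin(x)/2)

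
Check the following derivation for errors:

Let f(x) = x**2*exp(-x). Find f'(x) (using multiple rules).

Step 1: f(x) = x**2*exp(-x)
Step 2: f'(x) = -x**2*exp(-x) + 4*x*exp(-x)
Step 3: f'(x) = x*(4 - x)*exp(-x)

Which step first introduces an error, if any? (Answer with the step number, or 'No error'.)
Step 2

Step 2 is incorrect due to a wrong coefficient.
The step shows: -x**2*exp(-x) + 4*x*exp(-x)
The correct value should be: -x**2*exp(-x) + 2*x*exp(-x)

Explanation: The coefficient 2 was incorrectly written as 4: the term 2*x*exp(-x) was incorrectly written as 4*x*exp(-x)
The later steps are derived from this incorrect expression, so the error originates in Step 2.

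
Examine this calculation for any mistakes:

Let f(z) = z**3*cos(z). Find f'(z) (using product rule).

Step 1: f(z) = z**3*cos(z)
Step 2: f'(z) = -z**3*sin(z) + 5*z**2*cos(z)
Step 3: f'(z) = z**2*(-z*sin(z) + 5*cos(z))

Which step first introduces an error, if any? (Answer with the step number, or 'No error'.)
Step 2

Step 2 is incorrect due to a wrong coefficient.
The step shows: -z**3*sin(z) + 5*z**2*cos(z)
The correct value should be: -z**3*sin(z) + 3*z**2*cos(z)

Explanation: The coefficient 3 was incorrectly written as 5: the term 3*z**2*cos(z) was incorrectly written as 5*z**2*cos(z)
The later steps are derived from this incorrect expression, so the error originates in Step 2.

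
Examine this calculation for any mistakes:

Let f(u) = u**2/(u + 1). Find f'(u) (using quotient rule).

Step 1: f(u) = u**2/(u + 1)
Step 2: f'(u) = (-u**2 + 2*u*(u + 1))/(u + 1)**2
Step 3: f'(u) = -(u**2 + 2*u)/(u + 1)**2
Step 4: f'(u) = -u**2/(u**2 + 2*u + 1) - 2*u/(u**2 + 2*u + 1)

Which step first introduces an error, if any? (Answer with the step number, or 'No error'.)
Step 3

Step 3 is incorrect due to a sign flip.
The step shows: -(u**2 + 2*u)/(u + 1)**2
The correct value should be: (u**2 + 2*u)/(u + 1)**2

Explanation: The sign of the whole expression was flipped: the term (u**2 + 2*u)/(u + 1)**2 was incorrectly written as -(u**2 + 2*u)/(u + 1)**2
The later steps are derived from this incorrect expression, so the error originates in Step 3.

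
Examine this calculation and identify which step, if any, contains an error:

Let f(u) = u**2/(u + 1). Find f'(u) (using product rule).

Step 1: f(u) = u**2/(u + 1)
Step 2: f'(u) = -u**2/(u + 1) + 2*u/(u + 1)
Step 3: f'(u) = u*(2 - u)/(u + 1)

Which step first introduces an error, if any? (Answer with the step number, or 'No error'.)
Step 2

Step 2 is incorrect due to a wrong exponent.
The step shows: -u**2/(u + 1) + 2*u/(u + 1)
The correct value should be: -u**2/(u + 1)**2 + 2*u/(u + 1)

Explanation: The exponent -2 on u + 1 was incorrectly written as -1: the term -u**2/(u + 1)**2 was incorrectly written as -u**2/(u + 1)
The later steps are derived from this incorrect expression, so the error originates in Step 2.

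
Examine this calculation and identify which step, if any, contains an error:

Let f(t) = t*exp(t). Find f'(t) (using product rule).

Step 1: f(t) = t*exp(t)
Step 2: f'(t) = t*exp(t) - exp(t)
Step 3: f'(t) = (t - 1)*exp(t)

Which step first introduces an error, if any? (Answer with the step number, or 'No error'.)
Step 2

Step 2 is incorrect due to a sign flip.
The step shows: t*exp(t) - exp(t)
The correct value should be: t*exp(t) + exp(t)

Explanation: The sign of one term was flipped: the term exp(t) was incorrectly written as -exp(t)
The later steps are derived from this incorrect expression, so the error originates in Step 2.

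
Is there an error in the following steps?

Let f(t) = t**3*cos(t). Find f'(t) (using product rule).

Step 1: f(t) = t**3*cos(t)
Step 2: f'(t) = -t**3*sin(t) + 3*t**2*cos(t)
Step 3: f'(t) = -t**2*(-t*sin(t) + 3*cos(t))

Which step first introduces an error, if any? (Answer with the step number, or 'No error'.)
Step 3

Step 3 is incorrect due to a sign flip.
The step shows: -t**2*(-t*sin(t) + 3*cos(t))
The correct value should be: t**2*(-t*sin(t) + 3*cos(t))

Explanation: The sign of the whole expression was flipped: the term t**2*(-t*sin(t) + 3*cos(t)) was incorrectly written as -t**2*(-t*sin(t) + 3*cos(t))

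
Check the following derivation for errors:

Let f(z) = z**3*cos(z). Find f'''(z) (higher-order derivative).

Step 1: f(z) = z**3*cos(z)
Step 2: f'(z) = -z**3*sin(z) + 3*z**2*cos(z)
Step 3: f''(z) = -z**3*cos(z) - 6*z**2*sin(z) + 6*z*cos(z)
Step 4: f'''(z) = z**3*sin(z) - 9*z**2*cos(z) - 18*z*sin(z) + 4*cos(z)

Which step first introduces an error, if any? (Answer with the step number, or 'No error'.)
Step 4

Step 4 is incorrect due to a wrong coefficient.
The step shows: z**3*sin(z) - 9*z**2*cos(z) - 18*z*sin(z) + 4*cos(z)
The correct value should be: z**3*sin(z) - 9*z**2*cos(z) - 18*z*sin(z) + 6*cos(z)

Explanation: The coefficient 6 was incorrectly written as 4: the term 6*cos(z) was incorrectly written as 4*cos(z)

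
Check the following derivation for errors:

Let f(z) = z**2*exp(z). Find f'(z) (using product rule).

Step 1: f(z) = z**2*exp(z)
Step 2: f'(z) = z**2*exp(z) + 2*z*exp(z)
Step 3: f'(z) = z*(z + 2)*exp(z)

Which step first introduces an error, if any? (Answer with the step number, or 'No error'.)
No error

All steps in this derivation are correct.
The final answer f'(z) = z*(z + 2)*exp(z) is valid.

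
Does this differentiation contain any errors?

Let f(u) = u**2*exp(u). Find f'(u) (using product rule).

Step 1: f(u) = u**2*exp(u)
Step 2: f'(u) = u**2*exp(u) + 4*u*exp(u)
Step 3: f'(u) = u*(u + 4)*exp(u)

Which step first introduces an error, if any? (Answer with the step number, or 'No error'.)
Step 2

Step 2 is incorrect due to a wrong coefficient.
The step shows: u**2*exp(u) + 4*u*exp(u)
The correct value should be: u**2*exp(u) + 2*u*exp(u)

Explanation: The coefficient 2 was incorrectly written as 4: the term 2*u*exp(u) was incorrectly written as 4*u*exp(u)
The later steps are derived from this incorrect expression, so the error originates in Step 2.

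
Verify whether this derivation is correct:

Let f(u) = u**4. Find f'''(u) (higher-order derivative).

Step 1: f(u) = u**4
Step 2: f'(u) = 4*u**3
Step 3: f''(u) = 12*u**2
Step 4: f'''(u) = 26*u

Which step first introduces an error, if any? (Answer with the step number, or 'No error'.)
Step 4

Step 4 is incorrect due to a wrong coefficient.
The step shows: 26*u
The correct value should be: 24*u

Explanation: The coefficient 24 was incorrectly written as 26: the term 24*u was incorrectly written as 26*u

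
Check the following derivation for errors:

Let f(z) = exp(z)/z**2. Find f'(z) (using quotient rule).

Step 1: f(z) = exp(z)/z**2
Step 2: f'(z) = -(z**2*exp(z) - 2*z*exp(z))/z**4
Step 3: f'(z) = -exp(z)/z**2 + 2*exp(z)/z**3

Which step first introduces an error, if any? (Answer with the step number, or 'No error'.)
Step 2

Step 2 is incorrect due to a sign flip.
The step shows: -(z**2*exp(z) - 2*z*exp(z))/z**4
The correct value should be: (z**2*exp(z) - 2*z*exp(z))/z**4

Explanation: The sign of the whole expression was flipped: the term (z**2*exp(z) - 2*z*exp(z))/z**4 was incorrectly written as -(z**2*exp(z) - 2*z*exp(z))/z**4
The later steps are derived from this incorrect expression, so the error originates in Step 2.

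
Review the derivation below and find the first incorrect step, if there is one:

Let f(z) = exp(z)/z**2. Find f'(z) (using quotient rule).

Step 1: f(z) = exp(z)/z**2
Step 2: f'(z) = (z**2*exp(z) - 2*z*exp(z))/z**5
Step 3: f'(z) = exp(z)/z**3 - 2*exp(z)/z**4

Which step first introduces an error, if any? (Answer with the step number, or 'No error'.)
Step 2

Step 2 is incorrect due to a wrong exponent.
The step shows: (z**2*exp(z) - 2*z*exp(z))/z**5
The correct value should be: (z**2*exp(z) - 2*z*exp(z))/z**4

Explanation: The exponent -4 on z was incorrectly written as -5: the term (z**2*exp(z) - 2*z*exp(z))/z**4 was incorrectly written as (z**2*exp(z) - 2*z*exp(z))/z**5
The later steps are derived from this incorrect expression, so the error originates in Step 2.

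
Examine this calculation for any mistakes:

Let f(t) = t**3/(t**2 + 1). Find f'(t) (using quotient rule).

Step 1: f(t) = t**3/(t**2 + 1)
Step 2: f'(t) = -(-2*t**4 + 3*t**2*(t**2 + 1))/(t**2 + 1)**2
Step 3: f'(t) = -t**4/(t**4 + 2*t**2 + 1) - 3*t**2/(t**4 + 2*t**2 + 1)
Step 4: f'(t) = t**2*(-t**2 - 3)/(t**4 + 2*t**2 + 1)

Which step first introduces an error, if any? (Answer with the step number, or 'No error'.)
Step 2

Step 2 is incorrect due to a sign flip.
The step shows: -(-2*t**4 + 3*t**2*(t**2 + 1))/(t**2 + 1)**2
The correct value should be: (-2*t**4 + 3*t**2*(t**2 + 1))/(t**2 + 1)**2

Explanation: The sign of the whole expression was flipped: the term (-2*t**4 + 3*t**2*(t**2 + 1))/(t**2 + 1)**2 was incorrectly written as -(-2*t**4 + 3*t**2*(t**2 + 1))/(t**2 + 1)**2
The later steps are derived from this incorrect expression, so the error originates in Step 2.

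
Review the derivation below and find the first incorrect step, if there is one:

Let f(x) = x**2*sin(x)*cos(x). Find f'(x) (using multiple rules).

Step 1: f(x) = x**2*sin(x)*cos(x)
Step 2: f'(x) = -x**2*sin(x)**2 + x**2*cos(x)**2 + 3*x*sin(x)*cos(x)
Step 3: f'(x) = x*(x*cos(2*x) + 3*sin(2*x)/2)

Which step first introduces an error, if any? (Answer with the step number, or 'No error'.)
Step 2

Step 2 is incorrect due to a wrong coefficient.
The step shows: -x**2*sin(x)**2 + x**2*cos(x)**2 + 3*x*sin(x)*cos(x)
The correct value should be: -x**2*sin(x)**2 + x**2*cos(x)**2 + 2*x*sin(x)*cos(x)

Explanation: The coefficient 2 was incorrectly written as 3: the term 2*x*sin(x)*cos(x) was incorrectly written as 3*x*sin(x)*cos(x)
The later steps are derived from this incorrect expression, so the error originates in Step 2.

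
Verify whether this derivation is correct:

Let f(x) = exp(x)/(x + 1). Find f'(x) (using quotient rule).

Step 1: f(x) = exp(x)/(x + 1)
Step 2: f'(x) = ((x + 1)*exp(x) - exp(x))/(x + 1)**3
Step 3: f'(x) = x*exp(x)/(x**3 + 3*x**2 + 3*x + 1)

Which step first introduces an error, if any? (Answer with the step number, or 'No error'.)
Step 2

Step 2 is incorrect due to a wrong exponent.
The step shows: ((x + 1)*exp(x) - exp(x))/(x + 1)**3
The correct value should be: ((x + 1)*exp(x) - exp(x))/(x + 1)**2

Explanation: The exponent -2 on x + 1 was incorrectly written as -3: the term ((x + 1)*exp(x) - exp(x))/(x + 1)**2 was incorrectly written as ((x + 1)*exp(x) - exp(x))/(x + 1)**3
The later steps are derived from this incorrect expression, so the error originates in Step 2.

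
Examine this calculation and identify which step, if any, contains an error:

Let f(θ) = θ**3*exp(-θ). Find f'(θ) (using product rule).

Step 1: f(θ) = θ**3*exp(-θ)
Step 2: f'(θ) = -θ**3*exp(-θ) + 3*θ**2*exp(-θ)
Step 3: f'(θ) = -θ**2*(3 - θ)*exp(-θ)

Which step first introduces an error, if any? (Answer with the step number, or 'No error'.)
Step 3

Step 3 is incorrect due to a sign flip.
The step shows: -θ**2*(3 - θ)*exp(-θ)
The correct value should be: θ**2*(3 - θ)*exp(-θ)

Explanation: The sign of the whole expression was flipped: the term θ**2*(3 - θ)*exp(-θ) was incorrectly written as -θ**2*(3 - θ)*exp(-θ)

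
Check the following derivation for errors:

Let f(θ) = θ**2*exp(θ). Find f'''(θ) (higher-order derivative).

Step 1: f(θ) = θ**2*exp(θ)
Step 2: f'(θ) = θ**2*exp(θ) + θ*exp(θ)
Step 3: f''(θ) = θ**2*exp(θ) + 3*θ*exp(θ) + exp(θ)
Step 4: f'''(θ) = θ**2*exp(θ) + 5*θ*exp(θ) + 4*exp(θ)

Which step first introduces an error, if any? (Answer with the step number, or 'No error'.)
Step 2

Step 2 is incorrect due to a wrong coefficient.
The step shows: θ**2*exp(θ) + θ*exp(θ)
The correct value should be: θ**2*exp(θ) + 2*θ*exp(θ)

Explanation: The coefficient 2 was incorrectly written as 1: the term 2*θ*exp(θ) was incorrectly written as θ*exp(θ)
The later steps are derived from this incorrect expression, so the error originates in Step 2.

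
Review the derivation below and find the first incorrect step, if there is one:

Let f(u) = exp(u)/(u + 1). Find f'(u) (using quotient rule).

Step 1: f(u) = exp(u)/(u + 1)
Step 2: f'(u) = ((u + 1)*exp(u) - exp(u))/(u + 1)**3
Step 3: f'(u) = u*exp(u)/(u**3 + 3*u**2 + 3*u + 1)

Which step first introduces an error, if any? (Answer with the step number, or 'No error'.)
Step 2

Step 2 is incorrect due to a wrong exponent.
The step shows: ((u + 1)*exp(u) - exp(u))/(u + 1)**3
The correct value should be: ((u + 1)*exp(u) - exp(u))/(u + 1)**2

Explanation: The exponent -2 on u + 1 was incorrectly written as -3: the term ((u + 1)*exp(u) - exp(u))/(u + 1)**2 was incorrectly written as ((u + 1)*exp(u) - exp(u))/(u + 1)**3
The later steps are derived from this incorrect expression, so the error originates in Step 2.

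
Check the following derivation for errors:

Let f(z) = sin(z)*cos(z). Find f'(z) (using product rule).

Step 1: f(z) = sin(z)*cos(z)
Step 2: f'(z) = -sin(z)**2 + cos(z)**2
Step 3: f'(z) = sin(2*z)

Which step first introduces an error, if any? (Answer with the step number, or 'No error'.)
Step 3

Step 3 is incorrect due to a wrong trig function.
The step shows: sin(2*z)
The correct value should be: cos(2*z)

Explanation: cos(2*z) was incorrectly written as sin(2*z): the term cos(2*z) was incorrectly written as sin(2*z)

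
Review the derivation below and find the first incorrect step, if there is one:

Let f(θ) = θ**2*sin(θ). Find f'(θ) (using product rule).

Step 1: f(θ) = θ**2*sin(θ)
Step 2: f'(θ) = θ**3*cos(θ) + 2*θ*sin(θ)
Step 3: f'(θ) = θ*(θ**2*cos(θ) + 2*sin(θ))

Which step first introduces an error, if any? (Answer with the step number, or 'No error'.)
Step 2

Step 2 is incorrect due to a wrong exponent.
The step shows: θ**3*cos(θ) + 2*θ*sin(θ)
The correct value should be: θ**2*cos(θ) + 2*θ*sin(θ)

Explanation: The exponent 2 on θ was incorrectly written as 3: the term θ**2*cos(θ) was incorrectly written as θ**3*cos(θ)
The later steps are derived from this incorrect expression, so the error originates in Step 2.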